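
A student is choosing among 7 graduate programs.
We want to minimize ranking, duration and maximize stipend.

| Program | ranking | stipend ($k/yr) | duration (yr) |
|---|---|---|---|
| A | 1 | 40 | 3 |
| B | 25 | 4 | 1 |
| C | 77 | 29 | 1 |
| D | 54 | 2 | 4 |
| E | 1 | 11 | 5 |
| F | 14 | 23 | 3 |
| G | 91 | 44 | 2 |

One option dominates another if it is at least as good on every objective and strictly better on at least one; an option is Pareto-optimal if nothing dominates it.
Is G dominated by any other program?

No

A: worse on stipend (40 vs 44).
B: worse on stipend (4 vs 44).
C: worse on stipend (29 vs 44).
D: worse on stipend (2 vs 44).
E: worse on stipend (11 vs 44).
F: worse on stipend (23 vs 44).
No option is at least as good as G on every objective and strictly better on one.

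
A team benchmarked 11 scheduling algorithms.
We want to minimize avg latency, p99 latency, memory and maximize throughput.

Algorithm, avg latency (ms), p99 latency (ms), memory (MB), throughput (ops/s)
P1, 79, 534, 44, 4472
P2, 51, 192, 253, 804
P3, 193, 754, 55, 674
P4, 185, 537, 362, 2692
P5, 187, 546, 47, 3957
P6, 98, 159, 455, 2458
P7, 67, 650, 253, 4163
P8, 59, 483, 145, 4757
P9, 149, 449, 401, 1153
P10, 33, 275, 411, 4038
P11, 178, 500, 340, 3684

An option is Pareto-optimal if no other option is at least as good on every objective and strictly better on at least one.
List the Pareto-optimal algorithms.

P1: not dominated (best memory).
P2: not dominated.
P3: dominated by P1 (avg latency 79≤193, p99 latency 534≤754, memory 44≤55, throughput 4472≥674).
P4: dominated by P1 (avg latency 79≤185, p99 latency 534≤537, memory 44≤362, throughput 4472≥2692).
P5: dominated by P1 (avg latency 79≤187, p99 latency 534≤546, memory 44≤47, throughput 4472≥3957).
P6: not dominated (best p99 latency).
P7: dominated by P8 (avg latency 59≤67, p99 latency 483≤650, memory 145≤253, throughput 4757≥4163).
P8: not dominated (best throughput).
P9: not dominated.
P10: not dominated (best avg latency).
P11: dominated by P8 (avg latency 59≤178, p99 latency 483≤500, memory 145≤340, throughput 4757≥3684).

P1, P2, P6, P8, P9, P10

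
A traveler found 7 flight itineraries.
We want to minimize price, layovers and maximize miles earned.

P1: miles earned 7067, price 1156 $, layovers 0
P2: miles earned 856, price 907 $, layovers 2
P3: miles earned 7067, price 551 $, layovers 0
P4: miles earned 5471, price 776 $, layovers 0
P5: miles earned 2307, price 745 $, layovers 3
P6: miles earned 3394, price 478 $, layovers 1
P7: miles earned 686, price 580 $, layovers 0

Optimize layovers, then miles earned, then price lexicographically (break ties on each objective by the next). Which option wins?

P3

First minimize layovers: best is 0, kept {P1, P3, P4, P7}.
Then maximize miles earned: best is 7067, kept {P1, P3}.
Then minimize price: best is 551, kept {P3}.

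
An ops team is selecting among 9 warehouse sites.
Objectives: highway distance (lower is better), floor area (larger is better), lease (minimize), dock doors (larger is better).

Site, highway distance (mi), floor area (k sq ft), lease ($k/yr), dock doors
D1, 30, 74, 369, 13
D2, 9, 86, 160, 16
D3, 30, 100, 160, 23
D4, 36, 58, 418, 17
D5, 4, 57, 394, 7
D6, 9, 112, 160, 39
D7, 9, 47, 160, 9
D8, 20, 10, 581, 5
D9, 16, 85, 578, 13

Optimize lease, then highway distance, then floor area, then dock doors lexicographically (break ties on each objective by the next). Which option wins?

First minimize lease: best is 160, kept {D2, D3, D6, D7}.
Then minimize highway distance: best is 9, kept {D2, D6, D7}.
Then maximize floor area: best is 112, kept {D6}.

D6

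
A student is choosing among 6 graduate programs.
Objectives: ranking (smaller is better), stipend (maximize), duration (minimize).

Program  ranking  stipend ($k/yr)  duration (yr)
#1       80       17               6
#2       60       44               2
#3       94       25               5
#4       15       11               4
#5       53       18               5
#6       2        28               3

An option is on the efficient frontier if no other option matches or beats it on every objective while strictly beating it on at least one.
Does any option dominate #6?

No

#1: worse on ranking (80 vs 2).
#2: worse on ranking (60 vs 2).
#3: worse on ranking (94 vs 2).
#4: worse on ranking (15 vs 2).
#5: worse on ranking (53 vs 2).
No option is at least as good as #6 on every objective and strictly better on one.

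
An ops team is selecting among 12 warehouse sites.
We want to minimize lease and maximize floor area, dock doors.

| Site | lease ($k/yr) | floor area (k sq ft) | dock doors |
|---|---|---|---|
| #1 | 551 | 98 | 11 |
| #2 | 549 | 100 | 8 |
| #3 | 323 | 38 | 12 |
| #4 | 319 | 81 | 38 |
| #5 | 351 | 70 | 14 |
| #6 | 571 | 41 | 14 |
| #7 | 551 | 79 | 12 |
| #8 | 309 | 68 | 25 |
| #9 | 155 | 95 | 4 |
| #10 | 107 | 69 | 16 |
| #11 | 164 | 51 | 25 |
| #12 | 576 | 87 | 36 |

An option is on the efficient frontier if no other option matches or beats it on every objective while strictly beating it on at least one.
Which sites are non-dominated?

#1: not dominated.
#2: not dominated (best floor area).
#3: dominated by #4 (lease 319≤323, floor area 81≥38, dock doors 38≥12).
#4: not dominated (best dock doors).
#5: dominated by #4 (lease 319≤351, floor area 81≥70, dock doors 38≥14).
#6: dominated by #4 (lease 319≤571, floor area 81≥41, dock doors 38≥14).
#7: dominated by #4 (lease 319≤551, floor area 81≥79, dock doors 38≥12).
#8: not dominated.
#9: not dominated.
#10: not dominated (best lease).
#11: not dominated.
#12: not dominated.

#1, #2, #4, #8, #9, #10, #11, #12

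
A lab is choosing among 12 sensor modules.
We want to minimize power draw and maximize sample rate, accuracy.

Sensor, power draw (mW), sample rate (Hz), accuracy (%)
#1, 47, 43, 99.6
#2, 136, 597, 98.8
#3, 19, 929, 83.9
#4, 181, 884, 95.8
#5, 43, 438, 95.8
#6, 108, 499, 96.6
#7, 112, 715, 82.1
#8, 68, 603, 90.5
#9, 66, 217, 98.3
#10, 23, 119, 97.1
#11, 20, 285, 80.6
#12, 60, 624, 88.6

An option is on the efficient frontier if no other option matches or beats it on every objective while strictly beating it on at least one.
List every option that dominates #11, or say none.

#3

#3: power draw 19≤20, sample rate 929≥285, accuracy 83.9≥80.6 — dominates #11.
Others (#1, #2, #4, #5, #6, #7, #8, #9, #10, #12) are each worse than #11 on at least one objective.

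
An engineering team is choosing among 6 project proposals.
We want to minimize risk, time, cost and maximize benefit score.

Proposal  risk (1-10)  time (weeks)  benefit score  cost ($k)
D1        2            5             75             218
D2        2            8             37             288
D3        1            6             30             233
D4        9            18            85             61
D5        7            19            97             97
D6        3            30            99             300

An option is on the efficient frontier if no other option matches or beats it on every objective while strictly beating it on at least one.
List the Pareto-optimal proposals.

D1, D3, D4, D5, D6

D1: not dominated (best time).
D2: dominated by D1 (risk 2≤2, time 5≤8, benefit score 75≥37, cost 218≤288).
D3: not dominated (best risk).
D4: not dominated (best cost).
D5: not dominated.
D6: not dominated (best benefit score).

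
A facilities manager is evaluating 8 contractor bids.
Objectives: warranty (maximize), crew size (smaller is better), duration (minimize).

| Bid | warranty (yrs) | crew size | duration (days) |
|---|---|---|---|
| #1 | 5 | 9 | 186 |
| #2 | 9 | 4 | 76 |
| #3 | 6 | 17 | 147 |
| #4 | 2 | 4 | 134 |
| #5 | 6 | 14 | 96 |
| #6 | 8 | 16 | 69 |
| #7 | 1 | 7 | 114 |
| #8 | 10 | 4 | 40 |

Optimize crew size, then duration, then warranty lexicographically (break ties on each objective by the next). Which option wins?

#8

First minimize crew size: best is 4, kept {#2, #4, #8}.
Then minimize duration: best is 40, kept {#8}.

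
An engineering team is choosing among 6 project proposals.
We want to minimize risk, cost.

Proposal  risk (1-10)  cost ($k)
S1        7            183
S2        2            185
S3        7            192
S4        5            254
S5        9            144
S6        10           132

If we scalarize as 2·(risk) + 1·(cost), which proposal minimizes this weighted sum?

S1: 2·7 + 1·183 = 197
S2: 2·2 + 1·185 = 189
S3: 2·7 + 1·192 = 206
S4: 2·5 + 1·254 = 264
S5: 2·9 + 1·144 = 162
S6: 2·10 + 1·132 = 152
Lowest: S6 at 152.

S6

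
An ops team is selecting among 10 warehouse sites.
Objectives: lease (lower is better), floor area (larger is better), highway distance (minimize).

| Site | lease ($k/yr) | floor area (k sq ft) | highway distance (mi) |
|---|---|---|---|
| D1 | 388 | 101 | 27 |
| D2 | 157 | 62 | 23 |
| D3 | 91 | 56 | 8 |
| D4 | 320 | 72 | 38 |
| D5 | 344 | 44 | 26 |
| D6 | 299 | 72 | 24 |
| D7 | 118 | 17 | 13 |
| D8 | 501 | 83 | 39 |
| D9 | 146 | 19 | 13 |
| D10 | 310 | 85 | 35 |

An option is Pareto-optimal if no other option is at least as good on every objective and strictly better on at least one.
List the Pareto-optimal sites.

D1: not dominated (best floor area).
D2: not dominated.
D3: not dominated (best lease).
D4: dominated by D6 (lease 299≤320, floor area 72≥72, highway distance 24≤38).
D5: dominated by D2 (lease 157≤344, floor area 62≥44, highway distance 23≤26).
D6: not dominated.
D7: dominated by D3 (lease 91≤118, floor area 56≥17, highway distance 8≤13).
D8: dominated by D1 (lease 388≤501, floor area 101≥83, highway distance 27≤39).
D9: dominated by D3 (lease 91≤146, floor area 56≥19, highway distance 8≤13).
D10: not dominated.

D1, D2, D3, D6, D10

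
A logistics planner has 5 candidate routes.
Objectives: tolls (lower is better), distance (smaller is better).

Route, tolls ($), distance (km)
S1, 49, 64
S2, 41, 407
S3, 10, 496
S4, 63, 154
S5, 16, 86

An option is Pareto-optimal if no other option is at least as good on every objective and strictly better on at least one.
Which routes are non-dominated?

S1, S3, S5

S1: not dominated (best distance).
S2: dominated by S5 (tolls 16≤41, distance 86≤407).
S3: not dominated (best tolls).
S4: dominated by S1 (tolls 49≤63, distance 64≤154).
S5: not dominated.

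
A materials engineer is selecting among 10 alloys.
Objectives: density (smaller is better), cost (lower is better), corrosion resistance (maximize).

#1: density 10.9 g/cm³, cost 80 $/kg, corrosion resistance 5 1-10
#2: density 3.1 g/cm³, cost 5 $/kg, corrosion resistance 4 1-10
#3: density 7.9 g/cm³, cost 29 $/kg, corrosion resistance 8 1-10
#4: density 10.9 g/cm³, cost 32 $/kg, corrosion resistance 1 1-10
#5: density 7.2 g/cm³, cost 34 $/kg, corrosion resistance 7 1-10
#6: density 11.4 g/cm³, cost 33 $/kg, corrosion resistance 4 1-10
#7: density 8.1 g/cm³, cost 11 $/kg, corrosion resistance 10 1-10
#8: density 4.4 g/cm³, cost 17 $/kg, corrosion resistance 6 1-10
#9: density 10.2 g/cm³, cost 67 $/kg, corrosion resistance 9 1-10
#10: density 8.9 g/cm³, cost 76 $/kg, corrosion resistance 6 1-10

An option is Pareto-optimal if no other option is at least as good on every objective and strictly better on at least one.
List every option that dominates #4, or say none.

#2: density 3.1≤10.9, cost 5≤32, corrosion resistance 4≥1 — dominates #4.
#3: density 7.9≤10.9, cost 29≤32, corrosion resistance 8≥1 — dominates #4.
#7: density 8.1≤10.9, cost 11≤32, corrosion resistance 10≥1 — dominates #4.
#8: density 4.4≤10.9, cost 17≤32, corrosion resistance 6≥1 — dominates #4.
Others (#1, #5, #6, #9, #10) are each worse than #4 on at least one objective.

#2, #3, #7, #8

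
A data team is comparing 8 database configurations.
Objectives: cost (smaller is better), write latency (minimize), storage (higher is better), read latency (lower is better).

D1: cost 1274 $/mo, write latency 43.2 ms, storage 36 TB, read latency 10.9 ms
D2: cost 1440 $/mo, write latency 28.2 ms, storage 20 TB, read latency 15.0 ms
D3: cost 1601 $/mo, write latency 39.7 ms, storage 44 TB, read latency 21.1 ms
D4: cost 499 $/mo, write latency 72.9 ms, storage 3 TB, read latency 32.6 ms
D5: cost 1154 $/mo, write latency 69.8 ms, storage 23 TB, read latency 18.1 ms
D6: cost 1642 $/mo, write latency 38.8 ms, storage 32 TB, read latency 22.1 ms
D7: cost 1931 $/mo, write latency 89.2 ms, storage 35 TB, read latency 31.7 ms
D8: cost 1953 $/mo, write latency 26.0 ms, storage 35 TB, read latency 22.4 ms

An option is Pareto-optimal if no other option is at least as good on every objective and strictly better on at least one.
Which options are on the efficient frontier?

D1, D2, D3, D4, D5, D6, D8

D1: not dominated (best read latency).
D2: not dominated.
D3: not dominated (best storage).
D4: not dominated (best cost).
D5: not dominated.
D6: not dominated.
D7: dominated by D1 (cost 1274≤1931, write latency 43.2≤89.2, storage 36≥35, read latency 10.9≤31.7).
D8: not dominated (best write latency).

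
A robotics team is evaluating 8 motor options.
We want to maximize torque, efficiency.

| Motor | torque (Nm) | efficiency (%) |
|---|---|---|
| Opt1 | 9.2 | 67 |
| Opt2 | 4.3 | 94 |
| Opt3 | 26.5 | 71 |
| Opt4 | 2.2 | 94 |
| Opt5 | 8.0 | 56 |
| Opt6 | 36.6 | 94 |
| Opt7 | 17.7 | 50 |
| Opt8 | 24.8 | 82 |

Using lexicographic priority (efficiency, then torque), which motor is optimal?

First maximize efficiency: best is 94, kept {Opt2, Opt4, Opt6}.
Then maximize torque: best is 36.6, kept {Opt6}.

Opt6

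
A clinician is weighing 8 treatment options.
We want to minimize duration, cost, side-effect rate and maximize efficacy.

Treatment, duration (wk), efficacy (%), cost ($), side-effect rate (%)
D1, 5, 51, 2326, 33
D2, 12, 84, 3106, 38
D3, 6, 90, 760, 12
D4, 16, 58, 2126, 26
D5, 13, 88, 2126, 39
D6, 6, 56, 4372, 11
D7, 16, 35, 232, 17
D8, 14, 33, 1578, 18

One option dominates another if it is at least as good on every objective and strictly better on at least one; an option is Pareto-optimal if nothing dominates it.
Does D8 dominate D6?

No

D8 vs D6: D8 is worse on duration (14 vs 6), so it does not dominate D6.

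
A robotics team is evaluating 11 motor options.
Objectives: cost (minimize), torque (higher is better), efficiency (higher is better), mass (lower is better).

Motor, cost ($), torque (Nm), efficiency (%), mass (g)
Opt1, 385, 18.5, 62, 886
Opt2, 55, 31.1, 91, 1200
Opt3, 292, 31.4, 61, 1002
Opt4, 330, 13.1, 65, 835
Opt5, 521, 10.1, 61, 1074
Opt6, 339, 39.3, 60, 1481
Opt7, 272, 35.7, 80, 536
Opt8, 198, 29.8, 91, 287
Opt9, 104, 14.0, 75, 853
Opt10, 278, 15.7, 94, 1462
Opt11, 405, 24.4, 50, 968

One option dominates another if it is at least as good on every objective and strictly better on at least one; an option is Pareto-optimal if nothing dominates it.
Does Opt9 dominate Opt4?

Opt9 vs Opt4: Opt9 is worse on mass (853 vs 835), so it does not dominate Opt4.

No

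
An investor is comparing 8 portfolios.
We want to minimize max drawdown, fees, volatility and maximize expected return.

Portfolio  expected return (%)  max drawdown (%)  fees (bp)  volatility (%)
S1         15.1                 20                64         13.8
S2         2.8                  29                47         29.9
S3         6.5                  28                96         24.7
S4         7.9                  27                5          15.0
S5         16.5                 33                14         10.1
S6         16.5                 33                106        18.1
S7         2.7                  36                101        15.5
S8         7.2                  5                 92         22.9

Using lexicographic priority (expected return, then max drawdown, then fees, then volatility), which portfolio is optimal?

S5

First maximize expected return: best is 16.5, kept {S5, S6}.
Then minimize max drawdown: best is 33, kept {S5, S6}.
Then minimize fees: best is 14, kept {S5}.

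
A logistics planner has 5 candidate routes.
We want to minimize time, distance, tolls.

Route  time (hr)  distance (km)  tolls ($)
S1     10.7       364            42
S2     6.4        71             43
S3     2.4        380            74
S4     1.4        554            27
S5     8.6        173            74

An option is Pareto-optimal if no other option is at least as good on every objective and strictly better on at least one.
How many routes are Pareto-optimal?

S1: not dominated.
S2: not dominated (best distance).
S3: not dominated.
S4: not dominated (best time).
S5: dominated by S2 (time 6.4≤8.6, distance 71≤173, tolls 43≤74).
Pareto-optimal: S1, S2, S3, S4 → 4.

4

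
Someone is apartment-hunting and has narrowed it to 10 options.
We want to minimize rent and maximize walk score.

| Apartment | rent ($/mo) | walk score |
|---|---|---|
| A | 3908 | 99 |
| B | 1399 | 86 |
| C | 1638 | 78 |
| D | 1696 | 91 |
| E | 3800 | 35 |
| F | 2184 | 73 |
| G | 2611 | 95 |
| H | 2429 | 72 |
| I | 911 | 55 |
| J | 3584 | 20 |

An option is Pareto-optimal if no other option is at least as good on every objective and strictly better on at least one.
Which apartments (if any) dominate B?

A: worse on rent (3908 vs 1399).
C: worse on rent (1638 vs 1399).
D: worse on rent (1696 vs 1399).
E: worse on rent (3800 vs 1399).
F: worse on rent (2184 vs 1399).
G: worse on rent (2611 vs 1399).
H: worse on rent (2429 vs 1399).
I: worse on walk score (55 vs 86).
J: worse on rent (3584 vs 1399).
No option dominates B.

none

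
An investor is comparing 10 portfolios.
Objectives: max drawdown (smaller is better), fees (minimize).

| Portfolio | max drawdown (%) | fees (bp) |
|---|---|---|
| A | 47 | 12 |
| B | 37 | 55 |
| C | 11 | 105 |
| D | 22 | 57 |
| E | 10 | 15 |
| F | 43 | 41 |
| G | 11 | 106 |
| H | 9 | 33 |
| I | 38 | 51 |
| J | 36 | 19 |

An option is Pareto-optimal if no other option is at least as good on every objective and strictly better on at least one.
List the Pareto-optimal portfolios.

A, E, H

A: not dominated (best fees).
B: dominated by E (max drawdown 10≤37, fees 15≤55).
C: dominated by E (max drawdown 10≤11, fees 15≤105).
D: dominated by E (max drawdown 10≤22, fees 15≤57).
E: not dominated.
F: dominated by E (max drawdown 10≤43, fees 15≤41).
G: dominated by C (max drawdown 11≤11, fees 105≤106).
H: not dominated (best max drawdown).
I: dominated by E (max drawdown 10≤38, fees 15≤51).
J: dominated by E (max drawdown 10≤36, fees 15≤19).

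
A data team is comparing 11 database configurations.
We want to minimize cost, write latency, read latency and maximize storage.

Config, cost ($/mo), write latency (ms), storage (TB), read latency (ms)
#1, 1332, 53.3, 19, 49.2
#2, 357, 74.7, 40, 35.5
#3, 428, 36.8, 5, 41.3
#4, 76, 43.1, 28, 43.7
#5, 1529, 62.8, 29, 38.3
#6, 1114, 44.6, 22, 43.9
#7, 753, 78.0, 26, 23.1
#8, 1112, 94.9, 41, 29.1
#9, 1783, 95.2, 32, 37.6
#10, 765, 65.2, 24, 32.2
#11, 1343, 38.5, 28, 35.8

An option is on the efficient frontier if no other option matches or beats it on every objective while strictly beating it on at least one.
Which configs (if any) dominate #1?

#4: cost 76≤1332, write latency 43.1≤53.3, storage 28≥19, read latency 43.7≤49.2 — dominates #1.
#6: cost 1114≤1332, write latency 44.6≤53.3, storage 22≥19, read latency 43.9≤49.2 — dominates #1.
Others (#2, #3, #5, #7, #8, #9, #10, #11) are each worse than #1 on at least one objective.

#4, #6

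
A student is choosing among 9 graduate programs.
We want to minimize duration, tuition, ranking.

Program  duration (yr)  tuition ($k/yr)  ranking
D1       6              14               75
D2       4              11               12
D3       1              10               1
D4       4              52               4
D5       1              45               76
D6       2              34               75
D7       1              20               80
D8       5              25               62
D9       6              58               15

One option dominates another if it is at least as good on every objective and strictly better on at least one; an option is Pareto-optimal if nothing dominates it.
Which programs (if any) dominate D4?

D3

D3: duration 1≤4, tuition 10≤52, ranking 1≤4 — dominates D4.
Others (D1, D2, D5, D6, D7, D8, D9) are each worse than D4 on at least one objective.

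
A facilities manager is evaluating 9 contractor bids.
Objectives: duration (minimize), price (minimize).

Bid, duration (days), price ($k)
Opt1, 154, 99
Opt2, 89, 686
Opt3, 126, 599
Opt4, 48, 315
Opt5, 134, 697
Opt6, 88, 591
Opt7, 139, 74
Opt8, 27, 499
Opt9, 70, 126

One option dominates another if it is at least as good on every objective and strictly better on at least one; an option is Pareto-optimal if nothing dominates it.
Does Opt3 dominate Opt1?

Opt3 vs Opt1: Opt3 is worse on price (599 vs 99), so it does not dominate Opt1.

No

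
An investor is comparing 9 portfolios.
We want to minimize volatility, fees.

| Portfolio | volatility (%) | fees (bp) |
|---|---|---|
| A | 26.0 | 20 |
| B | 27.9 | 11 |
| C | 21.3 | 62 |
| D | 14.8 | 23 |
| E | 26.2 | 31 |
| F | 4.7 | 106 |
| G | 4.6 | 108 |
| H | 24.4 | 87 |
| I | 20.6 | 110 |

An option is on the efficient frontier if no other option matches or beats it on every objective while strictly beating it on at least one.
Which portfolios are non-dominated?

A: not dominated.
B: not dominated (best fees).
C: dominated by D (volatility 14.8≤21.3, fees 23≤62).
D: not dominated.
E: dominated by A (volatility 26.0≤26.2, fees 20≤31).
F: not dominated.
G: not dominated (best volatility).
H: dominated by C (volatility 21.3≤24.4, fees 62≤87).
I: dominated by D (volatility 14.8≤20.6, fees 23≤110).

A, B, D, F, G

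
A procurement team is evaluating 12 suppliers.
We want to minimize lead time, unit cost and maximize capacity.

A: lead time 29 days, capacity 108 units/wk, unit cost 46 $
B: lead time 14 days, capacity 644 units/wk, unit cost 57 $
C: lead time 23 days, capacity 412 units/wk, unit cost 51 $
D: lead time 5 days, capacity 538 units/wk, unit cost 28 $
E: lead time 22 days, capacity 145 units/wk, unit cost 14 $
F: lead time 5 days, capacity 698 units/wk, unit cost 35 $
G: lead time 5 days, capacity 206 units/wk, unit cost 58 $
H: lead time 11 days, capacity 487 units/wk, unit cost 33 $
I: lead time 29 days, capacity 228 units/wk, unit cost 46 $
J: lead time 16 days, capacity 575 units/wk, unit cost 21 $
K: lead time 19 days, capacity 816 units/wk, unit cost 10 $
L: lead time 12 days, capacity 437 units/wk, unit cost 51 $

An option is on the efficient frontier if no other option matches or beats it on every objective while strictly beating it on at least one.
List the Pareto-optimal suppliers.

A: dominated by D (lead time 5≤29, capacity 538≥108, unit cost 28≤46).
B: dominated by F (lead time 5≤14, capacity 698≥644, unit cost 35≤57).
C: dominated by D (lead time 5≤23, capacity 538≥412, unit cost 28≤51).
D: not dominated.
E: dominated by K (lead time 19≤22, capacity 816≥145, unit cost 10≤14).
F: not dominated.
G: dominated by D (lead time 5≤5, capacity 538≥206, unit cost 28≤58).
H: dominated by D (lead time 5≤11, capacity 538≥487, unit cost 28≤33).
I: dominated by D (lead time 5≤29, capacity 538≥228, unit cost 28≤46).
J: not dominated.
K: not dominated (best capacity).
L: dominated by D (lead time 5≤12, capacity 538≥437, unit cost 28≤51).

D, F, J, K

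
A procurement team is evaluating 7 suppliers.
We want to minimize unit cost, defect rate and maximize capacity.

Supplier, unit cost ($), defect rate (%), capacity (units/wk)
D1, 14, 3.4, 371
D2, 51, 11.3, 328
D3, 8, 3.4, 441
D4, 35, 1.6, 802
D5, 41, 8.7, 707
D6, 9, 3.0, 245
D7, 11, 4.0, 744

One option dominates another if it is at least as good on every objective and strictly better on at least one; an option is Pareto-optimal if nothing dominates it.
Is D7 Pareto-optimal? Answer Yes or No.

D1: worse on unit cost (14 vs 11).
D2: worse on unit cost (51 vs 11).
D3: worse on capacity (441 vs 744).
D4: worse on unit cost (35 vs 11).
D5: worse on unit cost (41 vs 11).
D6: worse on capacity (245 vs 744).
No option is at least as good as D7 on every objective and strictly better on one.

Yes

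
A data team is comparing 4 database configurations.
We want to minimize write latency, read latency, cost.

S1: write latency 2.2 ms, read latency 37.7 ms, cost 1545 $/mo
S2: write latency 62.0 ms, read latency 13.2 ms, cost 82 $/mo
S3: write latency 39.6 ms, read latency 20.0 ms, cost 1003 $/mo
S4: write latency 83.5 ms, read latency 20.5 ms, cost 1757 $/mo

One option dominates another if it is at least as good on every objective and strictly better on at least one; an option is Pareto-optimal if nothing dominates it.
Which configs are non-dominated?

S1: not dominated (best write latency).
S2: not dominated (best read latency).
S3: not dominated.
S4: dominated by S2 (write latency 62.0≤83.5, read latency 13.2≤20.5, cost 82≤1757).

S1, S2, S3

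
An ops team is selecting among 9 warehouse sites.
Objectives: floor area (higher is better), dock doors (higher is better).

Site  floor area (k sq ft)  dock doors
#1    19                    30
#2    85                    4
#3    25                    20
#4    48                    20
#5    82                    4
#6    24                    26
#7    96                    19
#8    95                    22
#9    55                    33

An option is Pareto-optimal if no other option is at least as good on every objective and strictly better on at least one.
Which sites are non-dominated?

#7, #8, #9

#1: dominated by #9 (floor area 55≥19, dock doors 33≥30).
#2: dominated by #7 (floor area 96≥85, dock doors 19≥4).
#3: dominated by #4 (floor area 48≥25, dock doors 20≥20).
#4: dominated by #8 (floor area 95≥48, dock doors 22≥20).
#5: dominated by #2 (floor area 85≥82, dock doors 4≥4).
#6: dominated by #9 (floor area 55≥24, dock doors 33≥26).
#7: not dominated (best floor area).
#8: not dominated.
#9: not dominated (best dock doors).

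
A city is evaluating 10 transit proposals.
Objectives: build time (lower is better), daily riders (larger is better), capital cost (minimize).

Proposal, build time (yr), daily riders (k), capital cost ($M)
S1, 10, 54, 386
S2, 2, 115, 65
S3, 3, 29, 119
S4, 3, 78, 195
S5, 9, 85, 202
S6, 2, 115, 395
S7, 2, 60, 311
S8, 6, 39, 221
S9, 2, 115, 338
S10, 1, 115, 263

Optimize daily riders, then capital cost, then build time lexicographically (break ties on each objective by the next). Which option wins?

S2

First maximize daily riders: best is 115, kept {S2, S6, S9, S10}.
Then minimize capital cost: best is 65, kept {S2}.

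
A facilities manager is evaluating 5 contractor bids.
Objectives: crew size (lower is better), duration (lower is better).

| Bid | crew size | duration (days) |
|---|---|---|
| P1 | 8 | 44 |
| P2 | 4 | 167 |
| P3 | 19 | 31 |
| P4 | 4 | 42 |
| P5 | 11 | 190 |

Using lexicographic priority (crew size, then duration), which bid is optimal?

First minimize crew size: best is 4, kept {P2, P4}.
Then minimize duration: best is 42, kept {P4}.

P4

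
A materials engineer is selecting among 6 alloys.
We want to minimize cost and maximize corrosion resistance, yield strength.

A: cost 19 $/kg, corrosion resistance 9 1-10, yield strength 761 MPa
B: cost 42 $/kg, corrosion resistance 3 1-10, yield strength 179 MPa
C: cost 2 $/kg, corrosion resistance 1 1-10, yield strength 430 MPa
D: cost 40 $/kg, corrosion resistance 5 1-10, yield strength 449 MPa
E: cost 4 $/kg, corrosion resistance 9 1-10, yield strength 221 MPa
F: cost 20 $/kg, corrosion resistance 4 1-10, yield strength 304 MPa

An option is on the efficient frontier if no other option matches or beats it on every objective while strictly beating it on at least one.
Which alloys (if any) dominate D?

A: cost 19≤40, corrosion resistance 9≥5, yield strength 761≥449 — dominates D.
Others (B, C, E, F) are each worse than D on at least one objective.

A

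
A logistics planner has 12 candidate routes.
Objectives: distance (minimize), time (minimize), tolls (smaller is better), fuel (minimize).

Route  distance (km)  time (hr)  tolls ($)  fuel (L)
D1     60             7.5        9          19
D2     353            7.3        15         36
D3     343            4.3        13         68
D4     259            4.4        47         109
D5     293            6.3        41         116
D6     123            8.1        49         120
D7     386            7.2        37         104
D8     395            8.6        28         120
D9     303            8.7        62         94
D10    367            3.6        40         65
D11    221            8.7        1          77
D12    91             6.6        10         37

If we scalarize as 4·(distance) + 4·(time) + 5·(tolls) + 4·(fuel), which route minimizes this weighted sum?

D1: 4·60 + 4·7.5 + 5·9 + 4·19 = 391.0
D2: 4·353 + 4·7.3 + 5·15 + 4·36 = 1660.2
D3: 4·343 + 4·4.3 + 5·13 + 4·68 = 1726.2
D4: 4·259 + 4·4.4 + 5·47 + 4·109 = 1724.6
D5: 4·293 + 4·6.3 + 5·41 + 4·116 = 1866.2
D6: 4·123 + 4·8.1 + 5·49 + 4·120 = 1249.4
D7: 4·386 + 4·7.2 + 5·37 + 4·104 = 2173.8
D8: 4·395 + 4·8.6 + 5·28 + 4·120 = 2234.4
D9: 4·303 + 4·8.7 + 5·62 + 4·94 = 1932.8
D10: 4·367 + 4·3.6 + 5·40 + 4·65 = 1942.4
D11: 4·221 + 4·8.7 + 5·1 + 4·77 = 1231.8
D12: 4·91 + 4·6.6 + 5·10 + 4·37 = 588.4
Lowest: D1 at 391.0.

D1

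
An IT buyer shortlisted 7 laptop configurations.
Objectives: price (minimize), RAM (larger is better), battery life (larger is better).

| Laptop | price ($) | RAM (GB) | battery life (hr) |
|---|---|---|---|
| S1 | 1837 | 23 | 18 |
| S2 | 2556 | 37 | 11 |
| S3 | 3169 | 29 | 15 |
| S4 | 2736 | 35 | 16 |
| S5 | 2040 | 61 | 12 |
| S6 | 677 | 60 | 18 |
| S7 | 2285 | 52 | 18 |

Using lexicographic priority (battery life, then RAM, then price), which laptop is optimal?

First maximize battery life: best is 18, kept {S1, S6, S7}.
Then maximize RAM: best is 60, kept {S6}.

S6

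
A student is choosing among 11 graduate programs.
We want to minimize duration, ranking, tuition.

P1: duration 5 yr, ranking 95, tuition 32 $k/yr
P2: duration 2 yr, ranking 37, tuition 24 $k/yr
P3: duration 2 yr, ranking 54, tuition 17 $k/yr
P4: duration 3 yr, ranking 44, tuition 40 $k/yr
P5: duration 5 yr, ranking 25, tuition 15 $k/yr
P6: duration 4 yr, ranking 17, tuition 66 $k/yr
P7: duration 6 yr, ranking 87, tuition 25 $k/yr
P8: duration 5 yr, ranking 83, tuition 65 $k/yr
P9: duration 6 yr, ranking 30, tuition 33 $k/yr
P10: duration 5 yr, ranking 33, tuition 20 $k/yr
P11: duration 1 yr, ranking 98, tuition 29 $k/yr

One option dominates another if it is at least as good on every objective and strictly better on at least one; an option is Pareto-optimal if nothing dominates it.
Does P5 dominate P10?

Yes

P5 vs P10: duration 5≤5, ranking 25≤33, tuition 15≤20 — P5 is at least as good on every objective with at least one strict improvement.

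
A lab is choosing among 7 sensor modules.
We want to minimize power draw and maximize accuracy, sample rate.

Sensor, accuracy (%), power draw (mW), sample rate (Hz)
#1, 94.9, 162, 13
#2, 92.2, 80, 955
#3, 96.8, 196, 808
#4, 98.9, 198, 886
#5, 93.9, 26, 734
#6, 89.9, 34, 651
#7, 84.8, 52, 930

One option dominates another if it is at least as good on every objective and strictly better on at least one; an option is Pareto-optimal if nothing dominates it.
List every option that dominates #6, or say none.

#5

#5: accuracy 93.9≥89.9, power draw 26≤34, sample rate 734≥651 — dominates #6.
Others (#1, #2, #3, #4, #7) are each worse than #6 on at least one objective.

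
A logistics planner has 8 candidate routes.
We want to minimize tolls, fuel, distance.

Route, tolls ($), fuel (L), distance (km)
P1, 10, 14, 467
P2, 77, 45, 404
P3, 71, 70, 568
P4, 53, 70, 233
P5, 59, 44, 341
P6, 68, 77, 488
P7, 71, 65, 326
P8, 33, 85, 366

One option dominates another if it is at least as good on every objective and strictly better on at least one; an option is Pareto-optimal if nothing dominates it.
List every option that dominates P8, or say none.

none

P1: worse on distance (467 vs 366).
P2: worse on tolls (77 vs 33).
P3: worse on tolls (71 vs 33).
P4: worse on tolls (53 vs 33).
P5: worse on tolls (59 vs 33).
P6: worse on tolls (68 vs 33).
P7: worse on tolls (71 vs 33).
No option dominates P8.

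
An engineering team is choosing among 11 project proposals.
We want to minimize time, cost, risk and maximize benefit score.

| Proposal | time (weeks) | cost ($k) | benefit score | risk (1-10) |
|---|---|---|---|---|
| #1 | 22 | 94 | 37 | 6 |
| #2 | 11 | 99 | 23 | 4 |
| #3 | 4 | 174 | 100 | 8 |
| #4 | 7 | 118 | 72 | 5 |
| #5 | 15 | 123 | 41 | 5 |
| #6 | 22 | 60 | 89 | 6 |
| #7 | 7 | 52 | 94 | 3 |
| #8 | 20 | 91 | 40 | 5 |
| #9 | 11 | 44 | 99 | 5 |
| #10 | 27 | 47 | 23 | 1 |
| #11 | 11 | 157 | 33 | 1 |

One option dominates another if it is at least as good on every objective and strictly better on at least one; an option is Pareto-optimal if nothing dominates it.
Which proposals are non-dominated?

#1: dominated by #6 (time 22≤22, cost 60≤94, benefit score 89≥37, risk 6≤6).
#2: dominated by #7 (time 7≤11, cost 52≤99, benefit score 94≥23, risk 3≤4).
#3: not dominated (best time).
#4: dominated by #7 (time 7≤7, cost 52≤118, benefit score 94≥72, risk 3≤5).
#5: dominated by #4 (time 7≤15, cost 118≤123, benefit score 72≥41, risk 5≤5).
#6: dominated by #7 (time 7≤22, cost 52≤60, benefit score 94≥89, risk 3≤6).
#7: not dominated.
#8: dominated by #7 (time 7≤20, cost 52≤91, benefit score 94≥40, risk 3≤5).
#9: not dominated (best cost).
#10: not dominated.
#11: not dominated.

#3, #7, #9, #10, #11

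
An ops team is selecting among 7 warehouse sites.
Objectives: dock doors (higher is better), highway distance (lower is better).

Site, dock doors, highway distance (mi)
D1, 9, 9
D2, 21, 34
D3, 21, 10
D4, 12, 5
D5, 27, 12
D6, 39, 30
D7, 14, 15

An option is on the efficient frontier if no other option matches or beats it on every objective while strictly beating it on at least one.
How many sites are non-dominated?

D1: dominated by D4 (dock doors 12≥9, highway distance 5≤9).
D2: dominated by D3 (dock doors 21≥21, highway distance 10≤34).
D3: not dominated.
D4: not dominated (best highway distance).
D5: not dominated.
D6: not dominated (best dock doors).
D7: dominated by D3 (dock doors 21≥14, highway distance 10≤15).
Pareto-optimal: D3, D4, D5, D6 → 4.

4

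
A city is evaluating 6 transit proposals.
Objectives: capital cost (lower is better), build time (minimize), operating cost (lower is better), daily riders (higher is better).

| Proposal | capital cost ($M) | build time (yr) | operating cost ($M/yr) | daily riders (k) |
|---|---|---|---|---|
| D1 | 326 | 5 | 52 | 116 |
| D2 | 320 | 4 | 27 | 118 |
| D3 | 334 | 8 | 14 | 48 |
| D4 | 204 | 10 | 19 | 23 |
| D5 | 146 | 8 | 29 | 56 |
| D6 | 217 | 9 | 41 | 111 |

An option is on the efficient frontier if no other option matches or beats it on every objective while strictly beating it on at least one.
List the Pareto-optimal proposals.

D2, D3, D4, D5, D6

D1: dominated by D2 (capital cost 320≤326, build time 4≤5, operating cost 27≤52, daily riders 118≥116).
D2: not dominated (best build time).
D3: not dominated (best operating cost).
D4: not dominated.
D5: not dominated (best capital cost).
D6: not dominated.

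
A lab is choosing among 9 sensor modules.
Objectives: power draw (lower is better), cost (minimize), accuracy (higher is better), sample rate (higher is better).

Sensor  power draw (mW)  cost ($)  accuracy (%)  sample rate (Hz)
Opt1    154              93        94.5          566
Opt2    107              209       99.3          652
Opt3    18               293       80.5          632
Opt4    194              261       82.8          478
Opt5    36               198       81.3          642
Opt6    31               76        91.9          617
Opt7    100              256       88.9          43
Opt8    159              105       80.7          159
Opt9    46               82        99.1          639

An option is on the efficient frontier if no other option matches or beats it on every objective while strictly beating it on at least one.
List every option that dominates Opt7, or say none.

Opt6: power draw 31≤100, cost 76≤256, accuracy 91.9≥88.9, sample rate 617≥43 — dominates Opt7.
Opt9: power draw 46≤100, cost 82≤256, accuracy 99.1≥88.9, sample rate 639≥43 — dominates Opt7.
Others (Opt1, Opt2, Opt3, Opt4, Opt5, Opt8) are each worse than Opt7 on at least one objective.

Opt6, Opt9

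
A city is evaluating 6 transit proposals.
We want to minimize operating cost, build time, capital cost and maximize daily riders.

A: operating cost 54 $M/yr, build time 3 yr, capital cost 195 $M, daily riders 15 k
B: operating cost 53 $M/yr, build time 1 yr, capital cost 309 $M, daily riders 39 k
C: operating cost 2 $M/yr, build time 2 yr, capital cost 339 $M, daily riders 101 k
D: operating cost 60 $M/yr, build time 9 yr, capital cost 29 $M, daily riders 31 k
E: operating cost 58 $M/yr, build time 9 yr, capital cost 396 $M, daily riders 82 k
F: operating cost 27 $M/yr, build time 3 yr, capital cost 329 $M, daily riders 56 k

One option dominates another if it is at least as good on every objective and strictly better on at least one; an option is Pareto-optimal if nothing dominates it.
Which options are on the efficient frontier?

A, B, C, D, F

A: not dominated.
B: not dominated (best build time).
C: not dominated (best operating cost).
D: not dominated (best capital cost).
E: dominated by C (operating cost 2≤58, build time 2≤9, capital cost 339≤396, daily riders 101≥82).
F: not dominated.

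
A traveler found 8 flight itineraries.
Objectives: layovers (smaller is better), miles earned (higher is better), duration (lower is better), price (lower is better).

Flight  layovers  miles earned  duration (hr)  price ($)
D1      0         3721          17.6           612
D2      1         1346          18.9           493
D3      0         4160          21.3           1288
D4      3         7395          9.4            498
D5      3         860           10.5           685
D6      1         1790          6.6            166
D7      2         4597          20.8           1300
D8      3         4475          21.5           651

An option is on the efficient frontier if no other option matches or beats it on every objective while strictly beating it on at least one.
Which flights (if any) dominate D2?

D6

D6: layovers 1≤1, miles earned 1790≥1346, duration 6.6≤18.9, price 166≤493 — dominates D2.
Others (D1, D3, D4, D5, D7, D8) are each worse than D2 on at least one objective.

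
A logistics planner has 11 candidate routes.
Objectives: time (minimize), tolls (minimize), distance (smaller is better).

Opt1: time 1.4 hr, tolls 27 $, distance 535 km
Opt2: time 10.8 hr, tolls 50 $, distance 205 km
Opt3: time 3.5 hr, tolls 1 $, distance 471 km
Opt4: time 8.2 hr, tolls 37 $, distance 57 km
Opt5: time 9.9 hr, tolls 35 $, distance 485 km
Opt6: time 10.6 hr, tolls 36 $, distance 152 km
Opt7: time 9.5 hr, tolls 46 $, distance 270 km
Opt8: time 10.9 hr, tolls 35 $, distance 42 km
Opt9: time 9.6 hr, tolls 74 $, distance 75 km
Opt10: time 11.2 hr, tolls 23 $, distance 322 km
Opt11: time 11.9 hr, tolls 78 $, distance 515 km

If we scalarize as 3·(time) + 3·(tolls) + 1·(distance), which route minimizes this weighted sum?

Opt1: 3·1.4 + 3·27 + 1·535 = 620.2
Opt2: 3·10.8 + 3·50 + 1·205 = 387.4
Opt3: 3·3.5 + 3·1 + 1·471 = 484.5
Opt4: 3·8.2 + 3·37 + 1·57 = 192.6
Opt5: 3·9.9 + 3·35 + 1·485 = 619.7
Opt6: 3·10.6 + 3·36 + 1·152 = 291.8
Opt7: 3·9.5 + 3·46 + 1·270 = 436.5
Opt8: 3·10.9 + 3·35 + 1·42 = 179.7
Opt9: 3·9.6 + 3·74 + 1·75 = 325.8
Opt10: 3·11.2 + 3·23 + 1·322 = 424.6
Opt11: 3·11.9 + 3·78 + 1·515 = 784.7
Lowest: Opt8 at 179.7.

Opt8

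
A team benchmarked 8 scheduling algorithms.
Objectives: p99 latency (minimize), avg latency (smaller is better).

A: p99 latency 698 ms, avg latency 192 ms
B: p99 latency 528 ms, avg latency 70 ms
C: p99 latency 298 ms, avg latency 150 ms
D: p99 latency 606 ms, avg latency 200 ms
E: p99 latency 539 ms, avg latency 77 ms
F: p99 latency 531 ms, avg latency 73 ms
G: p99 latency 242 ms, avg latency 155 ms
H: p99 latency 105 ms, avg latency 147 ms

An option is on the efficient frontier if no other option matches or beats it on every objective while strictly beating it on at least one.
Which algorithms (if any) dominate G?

H: p99 latency 105≤242, avg latency 147≤155 — dominates G.
Others (A, B, C, D, E, F) are each worse than G on at least one objective.

H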